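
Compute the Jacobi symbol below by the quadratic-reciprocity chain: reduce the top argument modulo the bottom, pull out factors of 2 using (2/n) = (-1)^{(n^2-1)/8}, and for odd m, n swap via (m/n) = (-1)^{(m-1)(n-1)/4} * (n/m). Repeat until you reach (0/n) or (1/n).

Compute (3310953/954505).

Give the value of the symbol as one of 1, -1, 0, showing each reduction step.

(3310953/954505): 3310953 mod 954505 = 447438, so (3310953/954505) = (447438/954505)
factor out 2^1: 447438 = 2^1·223719; with 954505 mod 8 = 1, (2/954505) = +1; sign now +1; continue with (223719/954505)
flip (223719/954505) -> (954505/223719): both odd, 223719 mod 4 = 3, 954505 mod 4 = 1, so the flip contributes +1; sign now +1
(954505/223719): 954505 mod 223719 = 59629, so (954505/223719) = (59629/223719)
flip (59629/223719) -> (223719/59629): both odd, 59629 mod 4 = 1, 223719 mod 4 = 3, so the flip contributes +1; sign now +1
(223719/59629): 223719 mod 59629 = 44832, so (223719/59629) = (44832/59629)
factor out 2^5: 44832 = 2^5·1401; with 59629 mod 8 = 5, (2/59629) = -1; sign now -1; continue with (1401/59629)
flip (1401/59629) -> (59629/1401): both odd, 1401 mod 4 = 1, 59629 mod 4 = 1, so the flip contributes +1; sign now -1
(59629/1401): 59629 mod 1401 = 787, so (59629/1401) = (787/1401)
flip (787/1401) -> (1401/787): both odd, 787 mod 4 = 3, 1401 mod 4 = 1, so the flip contributes +1; sign now -1
(1401/787): 1401 mod 787 = 614, so (1401/787) = (614/787)
factor out 2^1: 614 = 2^1·307; with 787 mod 8 = 3, (2/787) = -1; sign now +1; continue with (307/787)
flip (307/787) -> (787/307): both odd, 307 mod 4 = 3, 787 mod 4 = 3, so the flip contributes -1; sign now -1
(787/307): 787 mod 307 = 173, so (787/307) = (173/307)
flip (173/307) -> (307/173): both odd, 173 mod 4 = 1, 307 mod 4 = 3, so the flip contributes +1; sign now -1
(307/173): 307 mod 173 = 134, so (307/173) = (134/173)
factor out 2^1: 134 = 2^1·67; with 173 mod 8 = 5, (2/173) = -1; sign now +1; continue with (67/173)
flip (67/173) -> (173/67): both odd, 67 mod 4 = 3, 173 mod 4 = 1, so the flip contributes +1; sign now +1
(173/67): 173 mod 67 = 39, so (173/67) = (39/67)
flip (39/67) -> (67/39): both odd, 39 mod 4 = 3, 67 mod 4 = 3, so the flip contributes -1; sign now -1
(67/39): 67 mod 39 = 28, so (67/39) = (28/39)
factor out 2^2: 28 = 2^2·7; with 39 mod 8 = 7, (2/39) = +1; sign now -1; continue with (7/39)
flip (7/39) -> (39/7): both odd, 7 mod 4 = 3, 39 mod 4 = 3, so the flip contributes -1; sign now +1
(39/7): 39 mod 7 = 4, so (39/7) = (4/7)
factor out 2^2: 4 = 2^2·1; with 7 mod 8 = 7, (2/7) = +1; sign now +1; continue with (1/7)
reached (1/7) = 1, so the symbol is +1

1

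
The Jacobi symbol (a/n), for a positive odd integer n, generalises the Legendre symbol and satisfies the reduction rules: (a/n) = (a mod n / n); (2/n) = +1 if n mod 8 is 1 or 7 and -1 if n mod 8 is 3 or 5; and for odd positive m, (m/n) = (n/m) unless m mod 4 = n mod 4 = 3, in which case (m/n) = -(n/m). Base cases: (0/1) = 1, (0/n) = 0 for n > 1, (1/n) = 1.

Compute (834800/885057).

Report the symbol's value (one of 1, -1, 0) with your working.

834800 = 2^4·52175; (2/885057) = +1 since 885057 mod 8 = 1, so (834800/885057) = (+1)^4·(52175/885057); sign now +1
reciprocity: (52175/885057) = +1·(885057/52175) since 52175 mod 4 = 3, 885057 mod 4 = 1; sign now +1
(885057/52175) = (50257/52175)   [reduce mod 52175]
reciprocity: (50257/52175) = +1·(52175/50257) since 50257 mod 4 = 1, 52175 mod 4 = 3; sign now +1
(52175/50257) = (1918/50257)   [reduce mod 50257]
1918 = 2^1·959; (2/50257) = +1 since 50257 mod 8 = 1, so (1918/50257) = (+1)^1·(959/50257); sign now +1
reciprocity: (959/50257) = +1·(50257/959) since 959 mod 4 = 3, 50257 mod 4 = 1; sign now +1
(50257/959) = (389/959)   [reduce mod 959]
reciprocity: (389/959) = +1·(959/389) since 389 mod 4 = 1, 959 mod 4 = 3; sign now +1
(959/389) = (181/389)   [reduce mod 389]
reciprocity: (181/389) = +1·(389/181) since 181 mod 4 = 1, 389 mod 4 = 1; sign now +1
(389/181) = (27/181)   [reduce mod 181]
reciprocity: (27/181) = +1·(181/27) since 27 mod 4 = 3, 181 mod 4 = 1; sign now +1
(181/27) = (19/27)   [reduce mod 27]
reciprocity: (19/27) = -1·(27/19) since 19 mod 4 = 3, 27 mod 4 = 3; sign now -1
(27/19) = (8/19)   [reduce mod 19]
8 = 2^3·1; (2/19) = -1 since 19 mod 8 = 3, so (8/19) = (-1)^3·(1/19); sign now +1
(1/19) = 1; final value = sign = +1

1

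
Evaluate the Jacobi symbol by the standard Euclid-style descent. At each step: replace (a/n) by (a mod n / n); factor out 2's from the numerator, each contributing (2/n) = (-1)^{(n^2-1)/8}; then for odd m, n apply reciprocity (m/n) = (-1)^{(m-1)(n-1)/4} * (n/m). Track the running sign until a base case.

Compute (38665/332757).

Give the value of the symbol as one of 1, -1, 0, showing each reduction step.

-1

flip (38665/332757) -> (332757/38665): both odd, 38665 mod 4 = 1, 332757 mod 4 = 1, so the flip contributes +1; sign now +1
(332757/38665): 332757 mod 38665 = 23437, so (332757/38665) = (23437/38665)
flip (23437/38665) -> (38665/23437): both odd, 23437 mod 4 = 1, 38665 mod 4 = 1, so the flip contributes +1; sign now +1
(38665/23437): 38665 mod 23437 = 15228, so (38665/23437) = (15228/23437)
factor out 2^2: 15228 = 2^2·3807; with 23437 mod 8 = 5, (2/23437) = -1; sign now +1; continue with (3807/23437)
flip (3807/23437) -> (23437/3807): both odd, 3807 mod 4 = 3, 23437 mod 4 = 1, so the flip contributes +1; sign now +1
(23437/3807): 23437 mod 3807 = 595, so (23437/3807) = (595/3807)
flip (595/3807) -> (3807/595): both odd, 595 mod 4 = 3, 3807 mod 4 = 3, so the flip contributes -1; sign now -1
(3807/595): 3807 mod 595 = 237, so (3807/595) = (237/595)
flip (237/595) -> (595/237): both odd, 237 mod 4 = 1, 595 mod 4 = 3, so the flip contributes +1; sign now -1
(595/237): 595 mod 237 = 121, so (595/237) = (121/237)
flip (121/237) -> (237/121): both odd, 121 mod 4 = 1, 237 mod 4 = 1, so the flip contributes +1; sign now -1
(237/121): 237 mod 121 = 116, so (237/121) = (116/121)
factor out 2^2: 116 = 2^2·29; with 121 mod 8 = 1, (2/121) = +1; sign now -1; continue with (29/121)
flip (29/121) -> (121/29): both odd, 29 mod 4 = 1, 121 mod 4 = 1, so the flip contributes +1; sign now -1
(121/29): 121 mod 29 = 5, so (121/29) = (5/29)
flip (5/29) -> (29/5): both odd, 5 mod 4 = 1, 29 mod 4 = 1, so the flip contributes +1; sign now -1
(29/5): 29 mod 5 = 4, so (29/5) = (4/5)
factor out 2^2: 4 = 2^2·1; with 5 mod 8 = 5, (2/5) = -1; sign now -1; continue with (1/5)
reached (1/5) = 1, so the symbol is -1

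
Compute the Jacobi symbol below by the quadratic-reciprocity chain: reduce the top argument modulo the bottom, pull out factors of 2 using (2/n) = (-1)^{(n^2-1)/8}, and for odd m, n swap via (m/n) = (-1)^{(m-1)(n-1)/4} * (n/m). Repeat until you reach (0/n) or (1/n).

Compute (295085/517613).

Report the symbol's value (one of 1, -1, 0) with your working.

flip (295085/517613) -> (517613/295085): both odd, 295085 mod 4 = 1, 517613 mod 4 = 1, so the flip contributes +1; sign now +1
(517613/295085): 517613 mod 295085 = 222528, so (517613/295085) = (222528/295085)
factor out 2^6: 222528 = 2^6·3477; with 295085 mod 8 = 5, (2/295085) = -1; sign now +1; continue with (3477/295085)
flip (3477/295085) -> (295085/3477): both odd, 3477 mod 4 = 1, 295085 mod 4 = 1, so the flip contributes +1; sign now +1
(295085/3477): 295085 mod 3477 = 3017, so (295085/3477) = (3017/3477)
flip (3017/3477) -> (3477/3017): both odd, 3017 mod 4 = 1, 3477 mod 4 = 1, so the flip contributes +1; sign now +1
(3477/3017): 3477 mod 3017 = 460, so (3477/3017) = (460/3017)
factor out 2^2: 460 = 2^2·115; with 3017 mod 8 = 1, (2/3017) = +1; sign now +1; continue with (115/3017)
flip (115/3017) -> (3017/115): both odd, 115 mod 4 = 3, 3017 mod 4 = 1, so the flip contributes +1; sign now +1
(3017/115): 3017 mod 115 = 27, so (3017/115) = (27/115)
flip (27/115) -> (115/27): both odd, 27 mod 4 = 3, 115 mod 4 = 3, so the flip contributes -1; sign now -1
(115/27): 115 mod 27 = 7, so (115/27) = (7/27)
flip (7/27) -> (27/7): both odd, 7 mod 4 = 3, 27 mod 4 = 3, so the flip contributes -1; sign now +1
(27/7): 27 mod 7 = 6, so (27/7) = (6/7)
factor out 2^1: 6 = 2^1·3; with 7 mod 8 = 7, (2/7) = +1; sign now +1; continue with (3/7)
flip (3/7) -> (7/3): both odd, 3 mod 4 = 3, 7 mod 4 = 3, so the flip contributes -1; sign now -1
(7/3): 7 mod 3 = 1, so (7/3) = (1/3)
reached (1/3) = 1, so the symbol is -1

-1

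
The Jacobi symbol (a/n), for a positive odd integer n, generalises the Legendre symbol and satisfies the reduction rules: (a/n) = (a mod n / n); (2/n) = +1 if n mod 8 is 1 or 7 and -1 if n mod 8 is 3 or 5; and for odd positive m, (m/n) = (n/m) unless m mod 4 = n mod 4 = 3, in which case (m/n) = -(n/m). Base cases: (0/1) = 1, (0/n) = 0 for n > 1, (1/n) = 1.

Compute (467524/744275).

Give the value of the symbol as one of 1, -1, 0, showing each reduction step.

1

467524 = 2^2·116881; (2/744275) = -1 since 744275 mod 8 = 3, so (467524/744275) = (-1)^2·(116881/744275); sign now +1
reciprocity: (116881/744275) = +1·(744275/116881) since 116881 mod 4 = 1, 744275 mod 4 = 3; sign now +1
(744275/116881) = (42989/116881)   [reduce mod 116881]
reciprocity: (42989/116881) = +1·(116881/42989) since 42989 mod 4 = 1, 116881 mod 4 = 1; sign now +1
(116881/42989) = (30903/42989)   [reduce mod 42989]
reciprocity: (30903/42989) = +1·(42989/30903) since 30903 mod 4 = 3, 42989 mod 4 = 1; sign now +1
(42989/30903) = (12086/30903)   [reduce mod 30903]
12086 = 2^1·6043; (2/30903) = +1 since 30903 mod 8 = 7, so (12086/30903) = (+1)^1·(6043/30903); sign now +1
reciprocity: (6043/30903) = -1·(30903/6043) since 6043 mod 4 = 3, 30903 mod 4 = 3; sign now -1
(30903/6043) = (688/6043)   [reduce mod 6043]
688 = 2^4·43; (2/6043) = -1 since 6043 mod 8 = 3, so (688/6043) = (-1)^4·(43/6043); sign now -1
reciprocity: (43/6043) = -1·(6043/43) since 43 mod 4 = 3, 6043 mod 4 = 3; sign now +1
(6043/43) = (23/43)   [reduce mod 43]
reciprocity: (23/43) = -1·(43/23) since 23 mod 4 = 3, 43 mod 4 = 3; sign now -1
(43/23) = (20/23)   [reduce mod 23]
20 = 2^2·5; (2/23) = +1 since 23 mod 8 = 7, so (20/23) = (+1)^2·(5/23); sign now -1
reciprocity: (5/23) = +1·(23/5) since 5 mod 4 = 1, 23 mod 4 = 3; sign now -1
(23/5) = (3/5)   [reduce mod 5]
reciprocity: (3/5) = +1·(5/3) since 3 mod 4 = 3, 5 mod 4 = 1; sign now -1
(5/3) = (2/3)   [reduce mod 3]
2 = 2^1·1; (2/3) = -1 since 3 mod 8 = 3, so (2/3) = (-1)^1·(1/3); sign now +1
(1/3) = 1; final value = sign = +1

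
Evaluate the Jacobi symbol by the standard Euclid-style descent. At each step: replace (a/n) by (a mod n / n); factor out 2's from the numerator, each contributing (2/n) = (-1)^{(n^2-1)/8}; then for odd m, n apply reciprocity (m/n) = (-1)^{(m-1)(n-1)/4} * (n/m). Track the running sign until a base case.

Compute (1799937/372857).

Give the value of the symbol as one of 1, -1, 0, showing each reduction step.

(1799937/372857) = (308509/372857)   [reduce mod 372857]
reciprocity: (308509/372857) = +1·(372857/308509) since 308509 mod 4 = 1, 372857 mod 4 = 1; sign now +1
(372857/308509) = (64348/308509)   [reduce mod 308509]
64348 = 2^2·16087; (2/308509) = -1 since 308509 mod 8 = 5, so (64348/308509) = (-1)^2·(16087/308509); sign now +1
reciprocity: (16087/308509) = +1·(308509/16087) since 16087 mod 4 = 3, 308509 mod 4 = 1; sign now +1
(308509/16087) = (2856/16087)   [reduce mod 16087]
2856 = 2^3·357; (2/16087) = +1 since 16087 mod 8 = 7, so (2856/16087) = (+1)^3·(357/16087); sign now +1
reciprocity: (357/16087) = +1·(16087/357) since 357 mod 4 = 1, 16087 mod 4 = 3; sign now +1
(16087/357) = (22/357)   [reduce mod 357]
22 = 2^1·11; (2/357) = -1 since 357 mod 8 = 5, so (22/357) = (-1)^1·(11/357); sign now -1
reciprocity: (11/357) = +1·(357/11) since 11 mod 4 = 3, 357 mod 4 = 1; sign now -1
(357/11) = (5/11)   [reduce mod 11]
reciprocity: (5/11) = +1·(11/5) since 5 mod 4 = 1, 11 mod 4 = 3; sign now -1
(11/5) = (1/5)   [reduce mod 5]
(1/5) = 1; final value = sign = -1

-1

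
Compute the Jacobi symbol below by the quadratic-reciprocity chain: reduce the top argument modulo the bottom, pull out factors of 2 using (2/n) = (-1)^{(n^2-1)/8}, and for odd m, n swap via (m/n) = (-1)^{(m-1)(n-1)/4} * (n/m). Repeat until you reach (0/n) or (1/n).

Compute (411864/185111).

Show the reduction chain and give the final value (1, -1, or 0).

1

(411864/185111): 411864 mod 185111 = 41642, so (411864/185111) = (41642/185111)
factor out 2^1: 41642 = 2^1·20821; with 185111 mod 8 = 7, (2/185111) = +1; sign now +1; continue with (20821/185111)
flip (20821/185111) -> (185111/20821): both odd, 20821 mod 4 = 1, 185111 mod 4 = 3, so the flip contributes +1; sign now +1
(185111/20821): 185111 mod 20821 = 18543, so (185111/20821) = (18543/20821)
flip (18543/20821) -> (20821/18543): both odd, 18543 mod 4 = 3, 20821 mod 4 = 1, so the flip contributes +1; sign now +1
(20821/18543): 20821 mod 18543 = 2278, so (20821/18543) = (2278/18543)
factor out 2^1: 2278 = 2^1·1139; with 18543 mod 8 = 7, (2/18543) = +1; sign now +1; continue with (1139/18543)
flip (1139/18543) -> (18543/1139): both odd, 1139 mod 4 = 3, 18543 mod 4 = 3, so the flip contributes -1; sign now -1
(18543/1139): 18543 mod 1139 = 319, so (18543/1139) = (319/1139)
flip (319/1139) -> (1139/319): both odd, 319 mod 4 = 3, 1139 mod 4 = 3, so the flip contributes -1; sign now +1
(1139/319): 1139 mod 319 = 182, so (1139/319) = (182/319)
factor out 2^1: 182 = 2^1·91; with 319 mod 8 = 7, (2/319) = +1; sign now +1; continue with (91/319)
flip (91/319) -> (319/91): both odd, 91 mod 4 = 3, 319 mod 4 = 3, so the flip contributes -1; sign now -1
(319/91): 319 mod 91 = 46, so (319/91) = (46/91)
factor out 2^1: 46 = 2^1·23; with 91 mod 8 = 3, (2/91) = -1; sign now +1; continue with (23/91)
flip (23/91) -> (91/23): both odd, 23 mod 4 = 3, 91 mod 4 = 3, so the flip contributes -1; sign now -1
(91/23): 91 mod 23 = 22, so (91/23) = (22/23)
factor out 2^1: 22 = 2^1·11; with 23 mod 8 = 7, (2/23) = +1; sign now -1; continue with (11/23)
flip (11/23) -> (23/11): both odd, 11 mod 4 = 3, 23 mod 4 = 3, so the flip contributes -1; sign now +1
(23/11): 23 mod 11 = 1, so (23/11) = (1/11)
reached (1/11) = 1, so the symbol is +1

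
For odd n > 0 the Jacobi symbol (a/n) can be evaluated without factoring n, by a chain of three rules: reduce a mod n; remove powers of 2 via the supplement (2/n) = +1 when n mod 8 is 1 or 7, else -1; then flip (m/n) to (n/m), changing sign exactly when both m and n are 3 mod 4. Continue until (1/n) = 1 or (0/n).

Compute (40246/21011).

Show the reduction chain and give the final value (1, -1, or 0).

1

(40246/21011): 40246 mod 21011 = 19235, so (40246/21011) = (19235/21011)
flip (19235/21011) -> (21011/19235): both odd, 19235 mod 4 = 3, 21011 mod 4 = 3, so the flip contributes -1; sign now -1
(21011/19235): 21011 mod 19235 = 1776, so (21011/19235) = (1776/19235)
factor out 2^4: 1776 = 2^4·111; with 19235 mod 8 = 3, (2/19235) = -1; sign now -1; continue with (111/19235)
flip (111/19235) -> (19235/111): both odd, 111 mod 4 = 3, 19235 mod 4 = 3, so the flip contributes -1; sign now +1
(19235/111): 19235 mod 111 = 32, so (19235/111) = (32/111)
factor out 2^5: 32 = 2^5·1; with 111 mod 8 = 7, (2/111) = +1; sign now +1; continue with (1/111)
reached (1/111) = 1, so the symbol is +1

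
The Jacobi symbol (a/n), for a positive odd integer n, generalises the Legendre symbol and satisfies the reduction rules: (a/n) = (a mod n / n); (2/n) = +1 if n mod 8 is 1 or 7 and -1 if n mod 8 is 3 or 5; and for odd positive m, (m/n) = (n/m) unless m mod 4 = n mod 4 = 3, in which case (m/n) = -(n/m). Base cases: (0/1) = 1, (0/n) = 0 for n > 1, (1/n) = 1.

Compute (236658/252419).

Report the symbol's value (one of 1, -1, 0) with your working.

1

236658 = 2^1·118329; (2/252419) = -1 since 252419 mod 8 = 3, so (236658/252419) = (-1)^1·(118329/252419); sign now -1
reciprocity: (118329/252419) = +1·(252419/118329) since 118329 mod 4 = 1, 252419 mod 4 = 3; sign now -1
(252419/118329) = (15761/118329)   [reduce mod 118329]
reciprocity: (15761/118329) = +1·(118329/15761) since 15761 mod 4 = 1, 118329 mod 4 = 1; sign now -1
(118329/15761) = (8002/15761)   [reduce mod 15761]
8002 = 2^1·4001; (2/15761) = +1 since 15761 mod 8 = 1, so (8002/15761) = (+1)^1·(4001/15761); sign now -1
reciprocity: (4001/15761) = +1·(15761/4001) since 4001 mod 4 = 1, 15761 mod 4 = 1; sign now -1
(15761/4001) = (3758/4001)   [reduce mod 4001]
3758 = 2^1·1879; (2/4001) = +1 since 4001 mod 8 = 1, so (3758/4001) = (+1)^1·(1879/4001); sign now -1
reciprocity: (1879/4001) = +1·(4001/1879) since 1879 mod 4 = 3, 4001 mod 4 = 1; sign now -1
(4001/1879) = (243/1879)   [reduce mod 1879]
reciprocity: (243/1879) = -1·(1879/243) since 243 mod 4 = 3, 1879 mod 4 = 3; sign now +1
(1879/243) = (178/243)   [reduce mod 243]
178 = 2^1·89; (2/243) = -1 since 243 mod 8 = 3, so (178/243) = (-1)^1·(89/243); sign now -1
reciprocity: (89/243) = +1·(243/89) since 89 mod 4 = 1, 243 mod 4 = 3; sign now -1
(243/89) = (65/89)   [reduce mod 89]
reciprocity: (65/89) = +1·(89/65) since 65 mod 4 = 1, 89 mod 4 = 1; sign now -1
(89/65) = (24/65)   [reduce mod 65]
24 = 2^3·3; (2/65) = +1 since 65 mod 8 = 1, so (24/65) = (+1)^3·(3/65); sign now -1
reciprocity: (3/65) = +1·(65/3) since 3 mod 4 = 3, 65 mod 4 = 1; sign now -1
(65/3) = (2/3)   [reduce mod 3]
2 = 2^1·1; (2/3) = -1 since 3 mod 8 = 3, so (2/3) = (-1)^1·(1/3); sign now +1
(1/3) = 1; final value = sign = +1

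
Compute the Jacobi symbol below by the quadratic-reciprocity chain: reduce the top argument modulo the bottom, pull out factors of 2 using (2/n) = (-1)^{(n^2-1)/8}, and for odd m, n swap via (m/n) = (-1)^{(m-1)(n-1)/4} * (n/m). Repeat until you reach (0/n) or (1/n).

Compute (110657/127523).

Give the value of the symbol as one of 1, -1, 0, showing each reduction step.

flip (110657/127523) -> (127523/110657): both odd, 110657 mod 4 = 1, 127523 mod 4 = 3, so the flip contributes +1; sign now +1
(127523/110657): 127523 mod 110657 = 16866, so (127523/110657) = (16866/110657)
factor out 2^1: 16866 = 2^1·8433; with 110657 mod 8 = 1, (2/110657) = +1; sign now +1; continue with (8433/110657)
flip (8433/110657) -> (110657/8433): both odd, 8433 mod 4 = 1, 110657 mod 4 = 1, so the flip contributes +1; sign now +1
(110657/8433): 110657 mod 8433 = 1028, so (110657/8433) = (1028/8433)
factor out 2^2: 1028 = 2^2·257; with 8433 mod 8 = 1, (2/8433) = +1; sign now +1; continue with (257/8433)
flip (257/8433) -> (8433/257): both odd, 257 mod 4 = 1, 8433 mod 4 = 1, so the flip contributes +1; sign now +1
(8433/257): 8433 mod 257 = 209, so (8433/257) = (209/257)
flip (209/257) -> (257/209): both odd, 209 mod 4 = 1, 257 mod 4 = 1, so the flip contributes +1; sign now +1
(257/209): 257 mod 209 = 48, so (257/209) = (48/209)
factor out 2^4: 48 = 2^4·3; with 209 mod 8 = 1, (2/209) = +1; sign now +1; continue with (3/209)
flip (3/209) -> (209/3): both odd, 3 mod 4 = 3, 209 mod 4 = 1, so the flip contributes +1; sign now +1
(209/3): 209 mod 3 = 2, so (209/3) = (2/3)
factor out 2^1: 2 = 2^1·1; with 3 mod 8 = 3, (2/3) = -1; sign now -1; continue with (1/3)
reached (1/3) = 1, so the symbol is -1

-1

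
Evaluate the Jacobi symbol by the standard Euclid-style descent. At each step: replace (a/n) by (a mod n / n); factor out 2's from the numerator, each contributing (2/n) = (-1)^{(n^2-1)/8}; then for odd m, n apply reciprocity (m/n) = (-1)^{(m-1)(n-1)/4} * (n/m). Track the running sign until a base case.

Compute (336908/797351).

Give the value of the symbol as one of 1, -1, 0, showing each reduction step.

0

factor out 2^2: 336908 = 2^2·84227; with 797351 mod 8 = 7, (2/797351) = +1; sign now +1; continue with (84227/797351)
flip (84227/797351) -> (797351/84227): both odd, 84227 mod 4 = 3, 797351 mod 4 = 3, so the flip contributes -1; sign now -1
(797351/84227): 797351 mod 84227 = 39308, so (797351/84227) = (39308/84227)
factor out 2^2: 39308 = 2^2·9827; with 84227 mod 8 = 3, (2/84227) = -1; sign now -1; continue with (9827/84227)
flip (9827/84227) -> (84227/9827): both odd, 9827 mod 4 = 3, 84227 mod 4 = 3, so the flip contributes -1; sign now +1
(84227/9827): 84227 mod 9827 = 5611, so (84227/9827) = (5611/9827)
flip (5611/9827) -> (9827/5611): both odd, 5611 mod 4 = 3, 9827 mod 4 = 3, so the flip contributes -1; sign now -1
(9827/5611): 9827 mod 5611 = 4216, so (9827/5611) = (4216/5611)
factor out 2^3: 4216 = 2^3·527; with 5611 mod 8 = 3, (2/5611) = -1; sign now +1; continue with (527/5611)
flip (527/5611) -> (5611/527): both odd, 527 mod 4 = 3, 5611 mod 4 = 3, so the flip contributes -1; sign now -1
(5611/527): 5611 mod 527 = 341, so (5611/527) = (341/527)
flip (341/527) -> (527/341): both odd, 341 mod 4 = 1, 527 mod 4 = 3, so the flip contributes +1; sign now -1
(527/341): 527 mod 341 = 186, so (527/341) = (186/341)
factor out 2^1: 186 = 2^1·93; with 341 mod 8 = 5, (2/341) = -1; sign now +1; continue with (93/341)
flip (93/341) -> (341/93): both odd, 93 mod 4 = 1, 341 mod 4 = 1, so the flip contributes +1; sign now +1
(341/93): 341 mod 93 = 62, so (341/93) = (62/93)
factor out 2^1: 62 = 2^1·31; with 93 mod 8 = 5, (2/93) = -1; sign now -1; continue with (31/93)
flip (31/93) -> (93/31): both odd, 31 mod 4 = 3, 93 mod 4 = 1, so the flip contributes +1; sign now -1
(93/31): 93 mod 31 = 0, so (93/31) = (0/31)
reached (0/31); gcd(a, n) > 1, so (0/31) = 0 and the symbol is 0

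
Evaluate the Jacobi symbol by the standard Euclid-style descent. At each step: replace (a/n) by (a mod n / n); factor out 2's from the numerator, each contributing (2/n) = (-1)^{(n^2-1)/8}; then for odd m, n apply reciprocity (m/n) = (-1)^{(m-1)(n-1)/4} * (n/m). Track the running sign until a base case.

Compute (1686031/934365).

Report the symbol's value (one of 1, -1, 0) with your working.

(1686031/934365): 1686031 mod 934365 = 751666, so (1686031/934365) = (751666/934365)
factor out 2^1: 751666 = 2^1·375833; with 934365 mod 8 = 5, (2/934365) = -1; sign now -1; continue with (375833/934365)
flip (375833/934365) -> (934365/375833): both odd, 375833 mod 4 = 1, 934365 mod 4 = 1, so the flip contributes +1; sign now -1
(934365/375833): 934365 mod 375833 = 182699, so (934365/375833) = (182699/375833)
flip (182699/375833) -> (375833/182699): both odd, 182699 mod 4 = 3, 375833 mod 4 = 1, so the flip contributes +1; sign now -1
(375833/182699): 375833 mod 182699 = 10435, so (375833/182699) = (10435/182699)
flip (10435/182699) -> (182699/10435): both odd, 10435 mod 4 = 3, 182699 mod 4 = 3, so the flip contributes -1; sign now +1
(182699/10435): 182699 mod 10435 = 5304, so (182699/10435) = (5304/10435)
factor out 2^3: 5304 = 2^3·663; with 10435 mod 8 = 3, (2/10435) = -1; sign now -1; continue with (663/10435)
flip (663/10435) -> (10435/663): both odd, 663 mod 4 = 3, 10435 mod 4 = 3, so the flip contributes -1; sign now +1
(10435/663): 10435 mod 663 = 490, so (10435/663) = (490/663)
factor out 2^1: 490 = 2^1·245; with 663 mod 8 = 7, (2/663) = +1; sign now +1; continue with (245/663)
flip (245/663) -> (663/245): both odd, 245 mod 4 = 1, 663 mod 4 = 3, so the flip contributes +1; sign now +1
(663/245): 663 mod 245 = 173, so (663/245) = (173/245)
flip (173/245) -> (245/173): both odd, 173 mod 4 = 1, 245 mod 4 = 1, so the flip contributes +1; sign now +1
(245/173): 245 mod 173 = 72, so (245/173) = (72/173)
factor out 2^3: 72 = 2^3·9; with 173 mod 8 = 5, (2/173) = -1; sign now -1; continue with (9/173)
flip (9/173) -> (173/9): both odd, 9 mod 4 = 1, 173 mod 4 = 1, so the flip contributes +1; sign now -1
(173/9): 173 mod 9 = 2, so (173/9) = (2/9)
factor out 2^1: 2 = 2^1·1; with 9 mod 8 = 1, (2/9) = +1; sign now -1; continue with (1/9)
reached (1/9) = 1, so the symbol is -1

-1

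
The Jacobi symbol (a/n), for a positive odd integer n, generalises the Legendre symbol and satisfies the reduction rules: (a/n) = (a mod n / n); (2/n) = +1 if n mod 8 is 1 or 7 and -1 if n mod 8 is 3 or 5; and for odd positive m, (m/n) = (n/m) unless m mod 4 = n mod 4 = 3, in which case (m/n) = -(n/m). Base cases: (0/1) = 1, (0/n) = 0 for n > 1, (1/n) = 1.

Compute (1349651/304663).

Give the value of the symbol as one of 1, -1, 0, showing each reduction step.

1

(1349651/304663): 1349651 mod 304663 = 130999, so (1349651/304663) = (130999/304663)
flip (130999/304663) -> (304663/130999): both odd, 130999 mod 4 = 3, 304663 mod 4 = 3, so the flip contributes -1; sign now -1
(304663/130999): 304663 mod 130999 = 42665, so (304663/130999) = (42665/130999)
flip (42665/130999) -> (130999/42665): both odd, 42665 mod 4 = 1, 130999 mod 4 = 3, so the flip contributes +1; sign now -1
(130999/42665): 130999 mod 42665 = 3004, so (130999/42665) = (3004/42665)
factor out 2^2: 3004 = 2^2·751; with 42665 mod 8 = 1, (2/42665) = +1; sign now -1; continue with (751/42665)
flip (751/42665) -> (42665/751): both odd, 751 mod 4 = 3, 42665 mod 4 = 1, so the flip contributes +1; sign now -1
(42665/751): 42665 mod 751 = 609, so (42665/751) = (609/751)
flip (609/751) -> (751/609): both odd, 609 mod 4 = 1, 751 mod 4 = 3, so the flip contributes +1; sign now -1
(751/609): 751 mod 609 = 142, so (751/609) = (142/609)
factor out 2^1: 142 = 2^1·71; with 609 mod 8 = 1, (2/609) = +1; sign now -1; continue with (71/609)
flip (71/609) -> (609/71): both odd, 71 mod 4 = 3, 609 mod 4 = 1, so the flip contributes +1; sign now -1
(609/71): 609 mod 71 = 41, so (609/71) = (41/71)
flip (41/71) -> (71/41): both odd, 41 mod 4 = 1, 71 mod 4 = 3, so the flip contributes +1; sign now -1
(71/41): 71 mod 41 = 30, so (71/41) = (30/41)
factor out 2^1: 30 = 2^1·15; with 41 mod 8 = 1, (2/41) = +1; sign now -1; continue with (15/41)
flip (15/41) -> (41/15): both odd, 15 mod 4 = 3, 41 mod 4 = 1, so the flip contributes +1; sign now -1
(41/15): 41 mod 15 = 11, so (41/15) = (11/15)
flip (11/15) -> (15/11): both odd, 11 mod 4 = 3, 15 mod 4 = 3, so the flip contributes -1; sign now +1
(15/11): 15 mod 11 = 4, so (15/11) = (4/11)
factor out 2^2: 4 = 2^2·1; with 11 mod 8 = 3, (2/11) = -1; sign now +1; continue with (1/11)
reached (1/11) = 1, so the symbol is +1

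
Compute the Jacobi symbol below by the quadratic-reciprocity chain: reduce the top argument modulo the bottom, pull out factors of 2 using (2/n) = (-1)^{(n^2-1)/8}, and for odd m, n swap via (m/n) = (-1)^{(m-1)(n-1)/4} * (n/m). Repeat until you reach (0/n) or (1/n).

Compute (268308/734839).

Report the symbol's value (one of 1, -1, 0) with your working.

factor out 2^2: 268308 = 2^2·67077; with 734839 mod 8 = 7, (2/734839) = +1; sign now +1; continue with (67077/734839)
flip (67077/734839) -> (734839/67077): both odd, 67077 mod 4 = 1, 734839 mod 4 = 3, so the flip contributes +1; sign now +1
(734839/67077): 734839 mod 67077 = 64069, so (734839/67077) = (64069/67077)
flip (64069/67077) -> (67077/64069): both odd, 64069 mod 4 = 1, 67077 mod 4 = 1, so the flip contributes +1; sign now +1
(67077/64069): 67077 mod 64069 = 3008, so (67077/64069) = (3008/64069)
factor out 2^6: 3008 = 2^6·47; with 64069 mod 8 = 5, (2/64069) = -1; sign now +1; continue with (47/64069)
flip (47/64069) -> (64069/47): both odd, 47 mod 4 = 3, 64069 mod 4 = 1, so the flip contributes +1; sign now +1
(64069/47): 64069 mod 47 = 8, so (64069/47) = (8/47)
factor out 2^3: 8 = 2^3·1; with 47 mod 8 = 7, (2/47) = +1; sign now +1; continue with (1/47)
reached (1/47) = 1, so the symbol is +1

1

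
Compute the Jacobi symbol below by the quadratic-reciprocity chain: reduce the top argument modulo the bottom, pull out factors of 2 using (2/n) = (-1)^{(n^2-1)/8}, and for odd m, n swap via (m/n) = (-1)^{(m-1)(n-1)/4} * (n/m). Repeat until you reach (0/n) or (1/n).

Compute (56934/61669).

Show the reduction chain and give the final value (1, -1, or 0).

factor out 2^1: 56934 = 2^1·28467; with 61669 mod 8 = 5, (2/61669) = -1; sign now -1; continue with (28467/61669)
flip (28467/61669) -> (61669/28467): both odd, 28467 mod 4 = 3, 61669 mod 4 = 1, so the flip contributes +1; sign now -1
(61669/28467): 61669 mod 28467 = 4735, so (61669/28467) = (4735/28467)
flip (4735/28467) -> (28467/4735): both odd, 4735 mod 4 = 3, 28467 mod 4 = 3, so the flip contributes -1; sign now +1
(28467/4735): 28467 mod 4735 = 57, so (28467/4735) = (57/4735)
flip (57/4735) -> (4735/57): both odd, 57 mod 4 = 1, 4735 mod 4 = 3, so the flip contributes +1; sign now +1
(4735/57): 4735 mod 57 = 4, so (4735/57) = (4/57)
factor out 2^2: 4 = 2^2·1; with 57 mod 8 = 1, (2/57) = +1; sign now +1; continue with (1/57)
reached (1/57) = 1, so the symbol is +1

1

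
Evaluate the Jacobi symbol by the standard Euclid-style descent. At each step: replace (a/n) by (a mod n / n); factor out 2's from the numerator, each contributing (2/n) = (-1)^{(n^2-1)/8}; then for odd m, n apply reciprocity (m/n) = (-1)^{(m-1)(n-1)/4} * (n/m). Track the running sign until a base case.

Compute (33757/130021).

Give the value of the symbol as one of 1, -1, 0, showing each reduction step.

-1

flip (33757/130021) -> (130021/33757): both odd, 33757 mod 4 = 1, 130021 mod 4 = 1, so the flip contributes +1; sign now +1
(130021/33757): 130021 mod 33757 = 28750, so (130021/33757) = (28750/33757)
factor out 2^1: 28750 = 2^1·14375; with 33757 mod 8 = 5, (2/33757) = -1; sign now -1; continue with (14375/33757)
flip (14375/33757) -> (33757/14375): both odd, 14375 mod 4 = 3, 33757 mod 4 = 1, so the flip contributes +1; sign now -1
(33757/14375): 33757 mod 14375 = 5007, so (33757/14375) = (5007/14375)
flip (5007/14375) -> (14375/5007): both odd, 5007 mod 4 = 3, 14375 mod 4 = 3, so the flip contributes -1; sign now +1
(14375/5007): 14375 mod 5007 = 4361, so (14375/5007) = (4361/5007)
flip (4361/5007) -> (5007/4361): both odd, 4361 mod 4 = 1, 5007 mod 4 = 3, so the flip contributes +1; sign now +1
(5007/4361): 5007 mod 4361 = 646, so (5007/4361) = (646/4361)
factor out 2^1: 646 = 2^1·323; with 4361 mod 8 = 1, (2/4361) = +1; sign now +1; continue with (323/4361)
flip (323/4361) -> (4361/323): both odd, 323 mod 4 = 3, 4361 mod 4 = 1, so the flip contributes +1; sign now +1
(4361/323): 4361 mod 323 = 162, so (4361/323) = (162/323)
factor out 2^1: 162 = 2^1·81; with 323 mod 8 = 3, (2/323) = -1; sign now -1; continue with (81/323)
flip (81/323) -> (323/81): both odd, 81 mod 4 = 1, 323 mod 4 = 3, so the flip contributes +1; sign now -1
(323/81): 323 mod 81 = 80, so (323/81) = (80/81)
factor out 2^4: 80 = 2^4·5; with 81 mod 8 = 1, (2/81) = +1; sign now -1; continue with (5/81)
flip (5/81) -> (81/5): both odd, 5 mod 4 = 1, 81 mod 4 = 1, so the flip contributes +1; sign now -1
(81/5): 81 mod 5 = 1, so (81/5) = (1/5)
reached (1/5) = 1, so the symbol is -1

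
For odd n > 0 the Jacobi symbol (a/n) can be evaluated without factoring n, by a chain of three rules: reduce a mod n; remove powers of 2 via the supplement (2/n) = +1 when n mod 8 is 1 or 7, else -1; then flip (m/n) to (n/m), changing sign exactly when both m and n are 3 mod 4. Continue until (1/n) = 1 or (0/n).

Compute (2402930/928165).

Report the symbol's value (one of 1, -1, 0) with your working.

(2402930/928165): 2402930 mod 928165 = 546600, so (2402930/928165) = (546600/928165)
factor out 2^3: 546600 = 2^3·68325; with 928165 mod 8 = 5, (2/928165) = -1; sign now -1; continue with (68325/928165)
flip (68325/928165) -> (928165/68325): both odd, 68325 mod 4 = 1, 928165 mod 4 = 1, so the flip contributes +1; sign now -1
(928165/68325): 928165 mod 68325 = 39940, so (928165/68325) = (39940/68325)
factor out 2^2: 39940 = 2^2·9985; with 68325 mod 8 = 5, (2/68325) = -1; sign now -1; continue with (9985/68325)
flip (9985/68325) -> (68325/9985): both odd, 9985 mod 4 = 1, 68325 mod 4 = 1, so the flip contributes +1; sign now -1
(68325/9985): 68325 mod 9985 = 8415, so (68325/9985) = (8415/9985)
flip (8415/9985) -> (9985/8415): both odd, 8415 mod 4 = 3, 9985 mod 4 = 1, so the flip contributes +1; sign now -1
(9985/8415): 9985 mod 8415 = 1570, so (9985/8415) = (1570/8415)
factor out 2^1: 1570 = 2^1·785; with 8415 mod 8 = 7, (2/8415) = +1; sign now -1; continue with (785/8415)
flip (785/8415) -> (8415/785): both odd, 785 mod 4 = 1, 8415 mod 4 = 3, so the flip contributes +1; sign now -1
(8415/785): 8415 mod 785 = 565, so (8415/785) = (565/785)
flip (565/785) -> (785/565): both odd, 565 mod 4 = 1, 785 mod 4 = 1, so the flip contributes +1; sign now -1
(785/565): 785 mod 565 = 220, so (785/565) = (220/565)
factor out 2^2: 220 = 2^2·55; with 565 mod 8 = 5, (2/565) = -1; sign now -1; continue with (55/565)
flip (55/565) -> (565/55): both odd, 55 mod 4 = 3, 565 mod 4 = 1, so the flip contributes +1; sign now -1
(565/55): 565 mod 55 = 15, so (565/55) = (15/55)
flip (15/55) -> (55/15): both odd, 15 mod 4 = 3, 55 mod 4 = 3, so the flip contributes -1; sign now +1
(55/15): 55 mod 15 = 10, so (55/15) = (10/15)
factor out 2^1: 10 = 2^1·5; with 15 mod 8 = 7, (2/15) = +1; sign now +1; continue with (5/15)
flip (5/15) -> (15/5): both odd, 5 mod 4 = 1, 15 mod 4 = 3, so the flip contributes +1; sign now +1
(15/5): 15 mod 5 = 0, so (15/5) = (0/5)
reached (0/5); gcd(a, n) > 1, so (0/5) = 0 and the symbol is 0

0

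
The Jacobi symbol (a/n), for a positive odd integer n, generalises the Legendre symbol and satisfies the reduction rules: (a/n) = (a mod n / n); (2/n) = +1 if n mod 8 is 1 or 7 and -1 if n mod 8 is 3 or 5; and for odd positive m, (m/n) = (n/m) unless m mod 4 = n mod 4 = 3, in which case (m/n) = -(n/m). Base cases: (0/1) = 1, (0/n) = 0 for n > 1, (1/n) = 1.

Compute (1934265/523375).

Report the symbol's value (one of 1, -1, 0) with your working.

(1934265/523375) = (364140/523375)   [reduce mod 523375]
364140 = 2^2·91035; (2/523375) = +1 since 523375 mod 8 = 7, so (364140/523375) = (+1)^2·(91035/523375); sign now +1
reciprocity: (91035/523375) = -1·(523375/91035) since 91035 mod 4 = 3, 523375 mod 4 = 3; sign now -1
(523375/91035) = (68200/91035)   [reduce mod 91035]
68200 = 2^3·8525; (2/91035) = -1 since 91035 mod 8 = 3, so (68200/91035) = (-1)^3·(8525/91035); sign now +1
reciprocity: (8525/91035) = +1·(91035/8525) since 8525 mod 4 = 1, 91035 mod 4 = 3; sign now +1
(91035/8525) = (5785/8525)   [reduce mod 8525]
reciprocity: (5785/8525) = +1·(8525/5785) since 5785 mod 4 = 1, 8525 mod 4 = 1; sign now +1
(8525/5785) = (2740/5785)   [reduce mod 5785]
2740 = 2^2·685; (2/5785) = +1 since 5785 mod 8 = 1, so (2740/5785) = (+1)^2·(685/5785); sign now +1
reciprocity: (685/5785) = +1·(5785/685) since 685 mod 4 = 1, 5785 mod 4 = 1; sign now +1
(5785/685) = (305/685)   [reduce mod 685]
reciprocity: (305/685) = +1·(685/305) since 305 mod 4 = 1, 685 mod 4 = 1; sign now +1
(685/305) = (75/305)   [reduce mod 305]
reciprocity: (75/305) = +1·(305/75) since 75 mod 4 = 3, 305 mod 4 = 1; sign now +1
(305/75) = (5/75)   [reduce mod 75]
reciprocity: (5/75) = +1·(75/5) since 5 mod 4 = 1, 75 mod 4 = 3; sign now +1
(75/5) = (0/5)   [reduce mod 5]
(0/5) = 0   [gcd(a, n) > 1]; final value = 0

0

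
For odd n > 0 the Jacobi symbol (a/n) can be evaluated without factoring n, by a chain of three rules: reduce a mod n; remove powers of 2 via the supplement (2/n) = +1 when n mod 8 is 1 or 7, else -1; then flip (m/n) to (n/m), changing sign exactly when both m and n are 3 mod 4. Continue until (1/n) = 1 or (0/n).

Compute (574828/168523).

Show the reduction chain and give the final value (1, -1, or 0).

(574828/168523): 574828 mod 168523 = 69259, so (574828/168523) = (69259/168523)
flip (69259/168523) -> (168523/69259): both odd, 69259 mod 4 = 3, 168523 mod 4 = 3, so the flip contributes -1; sign now -1
(168523/69259): 168523 mod 69259 = 30005, so (168523/69259) = (30005/69259)
flip (30005/69259) -> (69259/30005): both odd, 30005 mod 4 = 1, 69259 mod 4 = 3, so the flip contributes +1; sign now -1
(69259/30005): 69259 mod 30005 = 9249, so (69259/30005) = (9249/30005)
flip (9249/30005) -> (30005/9249): both odd, 9249 mod 4 = 1, 30005 mod 4 = 1, so the flip contributes +1; sign now -1
(30005/9249): 30005 mod 9249 = 2258, so (30005/9249) = (2258/9249)
factor out 2^1: 2258 = 2^1·1129; with 9249 mod 8 = 1, (2/9249) = +1; sign now -1; continue with (1129/9249)
flip (1129/9249) -> (9249/1129): both odd, 1129 mod 4 = 1, 9249 mod 4 = 1, so the flip contributes +1; sign now -1
(9249/1129): 9249 mod 1129 = 217, so (9249/1129) = (217/1129)
flip (217/1129) -> (1129/217): both odd, 217 mod 4 = 1, 1129 mod 4 = 1, so the flip contributes +1; sign now -1
(1129/217): 1129 mod 217 = 44, so (1129/217) = (44/217)
factor out 2^2: 44 = 2^2·11; with 217 mod 8 = 1, (2/217) = +1; sign now -1; continue with (11/217)
flip (11/217) -> (217/11): both odd, 11 mod 4 = 3, 217 mod 4 = 1, so the flip contributes +1; sign now -1
(217/11): 217 mod 11 = 8, so (217/11) = (8/11)
factor out 2^3: 8 = 2^3·1; with 11 mod 8 = 3, (2/11) = -1; sign now +1; continue with (1/11)
reached (1/11) = 1, so the symbol is +1

1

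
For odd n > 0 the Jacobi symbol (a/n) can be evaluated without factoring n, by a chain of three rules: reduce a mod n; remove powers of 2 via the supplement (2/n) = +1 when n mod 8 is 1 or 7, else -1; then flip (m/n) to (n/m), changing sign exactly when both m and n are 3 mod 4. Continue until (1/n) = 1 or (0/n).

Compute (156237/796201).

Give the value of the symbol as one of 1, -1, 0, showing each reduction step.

-1

flip (156237/796201) -> (796201/156237): both odd, 156237 mod 4 = 1, 796201 mod 4 = 1, so the flip contributes +1; sign now +1
(796201/156237): 796201 mod 156237 = 15016, so (796201/156237) = (15016/156237)
factor out 2^3: 15016 = 2^3·1877; with 156237 mod 8 = 5, (2/156237) = -1; sign now -1; continue with (1877/156237)
flip (1877/156237) -> (156237/1877): both odd, 1877 mod 4 = 1, 156237 mod 4 = 1, so the flip contributes +1; sign now -1
(156237/1877): 156237 mod 1877 = 446, so (156237/1877) = (446/1877)
factor out 2^1: 446 = 2^1·223; with 1877 mod 8 = 5, (2/1877) = -1; sign now +1; continue with (223/1877)
flip (223/1877) -> (1877/223): both odd, 223 mod 4 = 3, 1877 mod 4 = 1, so the flip contributes +1; sign now +1
(1877/223): 1877 mod 223 = 93, so (1877/223) = (93/223)
flip (93/223) -> (223/93): both odd, 93 mod 4 = 1, 223 mod 4 = 3, so the flip contributes +1; sign now +1
(223/93): 223 mod 93 = 37, so (223/93) = (37/93)
flip (37/93) -> (93/37): both odd, 37 mod 4 = 1, 93 mod 4 = 1, so the flip contributes +1; sign now +1
(93/37): 93 mod 37 = 19, so (93/37) = (19/37)
flip (19/37) -> (37/19): both odd, 19 mod 4 = 3, 37 mod 4 = 1, so the flip contributes +1; sign now +1
(37/19): 37 mod 19 = 18, so (37/19) = (18/19)
factor out 2^1: 18 = 2^1·9; with 19 mod 8 = 3, (2/19) = -1; sign now -1; continue with (9/19)
flip (9/19) -> (19/9): both odd, 9 mod 4 = 1, 19 mod 4 = 3, so the flip contributes +1; sign now -1
(19/9): 19 mod 9 = 1, so (19/9) = (1/9)
reached (1/9) = 1, so the symbol is -1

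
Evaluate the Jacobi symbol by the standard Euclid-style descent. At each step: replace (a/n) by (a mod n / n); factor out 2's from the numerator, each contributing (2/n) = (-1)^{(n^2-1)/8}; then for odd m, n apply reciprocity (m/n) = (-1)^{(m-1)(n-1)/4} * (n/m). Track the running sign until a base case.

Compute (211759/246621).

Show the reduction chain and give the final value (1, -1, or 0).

1

flip (211759/246621) -> (246621/211759): both odd, 211759 mod 4 = 3, 246621 mod 4 = 1, so the flip contributes +1; sign now +1
(246621/211759): 246621 mod 211759 = 34862, so (246621/211759) = (34862/211759)
factor out 2^1: 34862 = 2^1·17431; with 211759 mod 8 = 7, (2/211759) = +1; sign now +1; continue with (17431/211759)
flip (17431/211759) -> (211759/17431): both odd, 17431 mod 4 = 3, 211759 mod 4 = 3, so the flip contributes -1; sign now -1
(211759/17431): 211759 mod 17431 = 2587, so (211759/17431) = (2587/17431)
flip (2587/17431) -> (17431/2587): both odd, 2587 mod 4 = 3, 17431 mod 4 = 3, so the flip contributes -1; sign now +1
(17431/2587): 17431 mod 2587 = 1909, so (17431/2587) = (1909/2587)
flip (1909/2587) -> (2587/1909): both odd, 1909 mod 4 = 1, 2587 mod 4 = 3, so the flip contributes +1; sign now +1
(2587/1909): 2587 mod 1909 = 678, so (2587/1909) = (678/1909)
factor out 2^1: 678 = 2^1·339; with 1909 mod 8 = 5, (2/1909) = -1; sign now -1; continue with (339/1909)
flip (339/1909) -> (1909/339): both odd, 339 mod 4 = 3, 1909 mod 4 = 1, so the flip contributes +1; sign now -1
(1909/339): 1909 mod 339 = 214, so (1909/339) = (214/339)
factor out 2^1: 214 = 2^1·107; with 339 mod 8 = 3, (2/339) = -1; sign now +1; continue with (107/339)
flip (107/339) -> (339/107): both odd, 107 mod 4 = 3, 339 mod 4 = 3, so the flip contributes -1; sign now -1
(339/107): 339 mod 107 = 18, so (339/107) = (18/107)
factor out 2^1: 18 = 2^1·9; with 107 mod 8 = 3, (2/107) = -1; sign now +1; continue with (9/107)
flip (9/107) -> (107/9): both odd, 9 mod 4 = 1, 107 mod 4 = 3, so the flip contributes +1; sign now +1
(107/9): 107 mod 9 = 8, so (107/9) = (8/9)
factor out 2^3: 8 = 2^3·1; with 9 mod 8 = 1, (2/9) = +1; sign now +1; continue with (1/9)
reached (1/9) = 1, so the symbol is +1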